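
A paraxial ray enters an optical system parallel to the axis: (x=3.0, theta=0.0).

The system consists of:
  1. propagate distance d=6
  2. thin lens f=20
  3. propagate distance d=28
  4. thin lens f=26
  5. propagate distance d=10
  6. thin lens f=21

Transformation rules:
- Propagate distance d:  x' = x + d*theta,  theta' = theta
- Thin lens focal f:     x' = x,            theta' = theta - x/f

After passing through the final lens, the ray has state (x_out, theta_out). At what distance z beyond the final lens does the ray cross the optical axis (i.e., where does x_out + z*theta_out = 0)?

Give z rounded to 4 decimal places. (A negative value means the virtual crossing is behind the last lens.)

Initial: x=3.0000 theta=0.0000
After 1 (propagate distance d=6): x=3.0000 theta=0.0000
After 2 (thin lens f=20): x=3.0000 theta=-0.1500
After 3 (propagate distance d=28): x=-1.2000 theta=-0.1500
After 4 (thin lens f=26): x=-1.2000 theta=-27/260 (≈-0.1038)
After 5 (propagate distance d=10): x=-291/130 (≈-2.2385) theta=-27/260 (≈-0.1038)
After 6 (thin lens f=21): x=-291/130 (≈-2.2385) theta=1/364 (≈0.0027)
z_focus = -x_out/theta_out = -(-291/130)/(1/364) = 814.8000
Rounded to 4 decimal places: z = 814.8000

Answer: 814.8000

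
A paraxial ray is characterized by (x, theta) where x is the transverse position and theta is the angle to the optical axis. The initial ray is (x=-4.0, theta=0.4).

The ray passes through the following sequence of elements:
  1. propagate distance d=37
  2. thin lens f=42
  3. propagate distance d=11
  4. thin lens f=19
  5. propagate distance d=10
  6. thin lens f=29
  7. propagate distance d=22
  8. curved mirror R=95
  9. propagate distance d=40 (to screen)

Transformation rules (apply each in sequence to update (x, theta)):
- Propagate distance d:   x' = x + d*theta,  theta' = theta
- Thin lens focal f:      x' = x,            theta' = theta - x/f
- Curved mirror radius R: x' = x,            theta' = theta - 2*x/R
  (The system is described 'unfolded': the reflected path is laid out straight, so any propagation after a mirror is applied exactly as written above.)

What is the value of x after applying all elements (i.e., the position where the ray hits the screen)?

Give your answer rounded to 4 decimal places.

Initial: x=-4.0000 theta=0.4000
After 1 (propagate distance d=37): x=10.8000 theta=0.4000
After 2 (thin lens f=42): x=10.8000 theta=1/7 (≈0.1429)
After 3 (propagate distance d=11): x=433/35 (≈12.3714) theta=1/7 (≈0.1429)
After 4 (thin lens f=19): x=433/35 (≈12.3714) theta=-338/665 (≈-0.5083)
After 5 (propagate distance d=10): x=4847/665 (≈7.2887) theta=-338/665 (≈-0.5083)
After 6 (thin lens f=29): x=4847/665 (≈7.2887) theta=-771/1015 (≈-0.7596)
After 7 (propagate distance d=22): x=-36343/3857 (≈-9.4226) theta=-771/1015 (≈-0.7596)
After 8 (curved mirror R=95): x=-36343/3857 (≈-9.4226) theta=-41129/73283 (≈-0.5612)
After 9 (propagate distance d=40 (to screen)): x=-2335677/73283 (≈-31.8720) theta=-41129/73283 (≈-0.5612)
Rounded to 4 decimal places: x = -31.8720

Answer: -31.8720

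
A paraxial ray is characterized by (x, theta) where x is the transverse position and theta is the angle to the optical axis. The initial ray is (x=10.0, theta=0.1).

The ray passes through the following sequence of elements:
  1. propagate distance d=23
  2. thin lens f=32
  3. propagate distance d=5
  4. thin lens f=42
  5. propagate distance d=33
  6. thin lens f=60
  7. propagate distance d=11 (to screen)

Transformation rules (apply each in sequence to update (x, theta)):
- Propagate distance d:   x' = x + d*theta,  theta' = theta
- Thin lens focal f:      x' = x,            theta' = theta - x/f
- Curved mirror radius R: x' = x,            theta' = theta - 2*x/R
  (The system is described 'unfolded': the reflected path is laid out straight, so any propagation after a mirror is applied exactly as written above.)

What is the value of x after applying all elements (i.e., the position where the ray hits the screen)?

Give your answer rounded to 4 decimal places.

Initial: x=10.0000 theta=0.1000
After 1 (propagate distance d=23): x=12.3000 theta=0.1000
After 2 (thin lens f=32): x=12.3000 theta=-91/320 (≈-0.2844)
After 3 (propagate distance d=5): x=3481/320 (≈10.8781) theta=-91/320 (≈-0.2844)
After 4 (thin lens f=42): x=3481/320 (≈10.8781) theta=-7303/13440 (≈-0.5434)
After 5 (propagate distance d=33): x=-31599/4480 (≈-7.0533) theta=-7303/13440 (≈-0.5434)
After 6 (thin lens f=60): x=-31599/4480 (≈-7.0533) theta=-114461/268800 (≈-0.4258)
After 7 (propagate distance d=11 (to screen)): x=-3155011/268800 (≈-11.7374) theta=-114461/268800 (≈-0.4258)
Rounded to 4 decimal places: x = -11.7374

Answer: -11.7374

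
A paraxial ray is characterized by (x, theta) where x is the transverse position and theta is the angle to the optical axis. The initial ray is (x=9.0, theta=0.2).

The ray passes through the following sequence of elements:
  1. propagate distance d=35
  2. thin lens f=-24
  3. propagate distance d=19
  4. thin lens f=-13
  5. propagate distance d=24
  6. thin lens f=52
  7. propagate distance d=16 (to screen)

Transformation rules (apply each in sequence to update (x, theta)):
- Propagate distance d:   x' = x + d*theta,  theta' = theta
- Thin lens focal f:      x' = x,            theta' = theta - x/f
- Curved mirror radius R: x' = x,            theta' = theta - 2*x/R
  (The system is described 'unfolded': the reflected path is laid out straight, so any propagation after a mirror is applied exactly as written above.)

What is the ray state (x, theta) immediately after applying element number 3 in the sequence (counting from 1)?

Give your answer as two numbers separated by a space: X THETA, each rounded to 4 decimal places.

Answer: 32.4667 0.8667

Derivation:
Initial: x=9.0000 theta=0.2000
After 1 (propagate distance d=35): x=16.0000 theta=0.2000
After 2 (thin lens f=-24): x=16.0000 theta=13/15 (≈0.8667)
After 3 (propagate distance d=19): x=487/15 (≈32.4667) theta=13/15 (≈0.8667)
Rounded to 4 decimal places: x = 32.4667, theta = 0.8667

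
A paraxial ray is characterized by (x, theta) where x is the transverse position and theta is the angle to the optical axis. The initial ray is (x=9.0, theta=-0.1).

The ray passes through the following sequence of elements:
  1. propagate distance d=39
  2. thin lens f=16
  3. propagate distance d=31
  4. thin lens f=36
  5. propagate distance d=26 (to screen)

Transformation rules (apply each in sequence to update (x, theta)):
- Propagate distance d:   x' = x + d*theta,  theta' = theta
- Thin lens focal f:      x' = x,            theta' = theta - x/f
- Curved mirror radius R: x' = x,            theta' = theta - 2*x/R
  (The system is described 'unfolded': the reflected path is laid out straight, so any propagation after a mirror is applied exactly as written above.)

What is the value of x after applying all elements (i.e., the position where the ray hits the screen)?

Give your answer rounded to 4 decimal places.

Answer: -13.0767

Derivation:
Initial: x=9.0000 theta=-0.1000
After 1 (propagate distance d=39): x=5.1000 theta=-0.1000
After 2 (thin lens f=16): x=5.1000 theta=-67/160 (≈-0.4188)
After 3 (propagate distance d=31): x=-1261/160 (≈-7.8813) theta=-67/160 (≈-0.4188)
After 4 (thin lens f=36): x=-1261/160 (≈-7.8813) theta=-1151/5760 (≈-0.1998)
After 5 (propagate distance d=26 (to screen)): x=-37661/2880 (≈-13.0767) theta=-1151/5760 (≈-0.1998)
Rounded to 4 decimal places: x = -13.0767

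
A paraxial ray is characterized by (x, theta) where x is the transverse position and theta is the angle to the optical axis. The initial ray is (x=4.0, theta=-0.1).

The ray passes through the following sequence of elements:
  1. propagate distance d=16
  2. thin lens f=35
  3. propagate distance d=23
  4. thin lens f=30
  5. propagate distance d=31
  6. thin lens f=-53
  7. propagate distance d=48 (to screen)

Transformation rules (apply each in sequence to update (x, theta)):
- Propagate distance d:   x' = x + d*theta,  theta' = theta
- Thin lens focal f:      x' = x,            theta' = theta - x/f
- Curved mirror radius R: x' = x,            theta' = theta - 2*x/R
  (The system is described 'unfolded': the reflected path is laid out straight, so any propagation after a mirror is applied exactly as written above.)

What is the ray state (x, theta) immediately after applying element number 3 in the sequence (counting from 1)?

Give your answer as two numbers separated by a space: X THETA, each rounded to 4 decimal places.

Answer: -1.4771 -0.1686

Derivation:
Initial: x=4.0000 theta=-0.1000
After 1 (propagate distance d=16): x=2.4000 theta=-0.1000
After 2 (thin lens f=35): x=2.4000 theta=-59/350 (≈-0.1686)
After 3 (propagate distance d=23): x=-517/350 (≈-1.4771) theta=-59/350 (≈-0.1686)
Rounded to 4 decimal places: x = -1.4771, theta = -0.1686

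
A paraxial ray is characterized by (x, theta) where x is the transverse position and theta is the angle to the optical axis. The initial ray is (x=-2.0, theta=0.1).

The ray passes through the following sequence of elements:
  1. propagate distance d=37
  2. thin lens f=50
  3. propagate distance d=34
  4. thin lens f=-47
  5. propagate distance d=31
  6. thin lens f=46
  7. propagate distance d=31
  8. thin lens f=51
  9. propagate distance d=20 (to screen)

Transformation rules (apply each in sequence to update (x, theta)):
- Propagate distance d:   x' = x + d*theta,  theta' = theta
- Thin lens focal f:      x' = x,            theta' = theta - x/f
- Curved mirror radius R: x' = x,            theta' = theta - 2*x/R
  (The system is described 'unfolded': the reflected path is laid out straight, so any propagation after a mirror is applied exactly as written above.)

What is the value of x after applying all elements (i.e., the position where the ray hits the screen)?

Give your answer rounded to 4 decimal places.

Initial: x=-2.0000 theta=0.1000
After 1 (propagate distance d=37): x=1.7000 theta=0.1000
After 2 (thin lens f=50): x=1.7000 theta=0.0660
After 3 (propagate distance d=34): x=3.9440 theta=0.0660
After 4 (thin lens f=-47): x=3.9440 theta=3523/23500 (≈0.1499)
After 5 (propagate distance d=31): x=201897/23500 (≈8.5914) theta=3523/23500 (≈0.1499)
After 6 (thin lens f=46): x=201897/23500 (≈8.5914) theta=-39839/1081000 (≈-0.0369)
After 7 (propagate distance d=31): x=8052253/1081000 (≈7.4489) theta=-39839/1081000 (≈-0.0369)
After 8 (thin lens f=51): x=8052253/1081000 (≈7.4489) theta=-5042021/27565500 (≈-0.1829)
After 9 (propagate distance d=20 (to screen)): x=208984063/55131000 (≈3.7907) theta=-5042021/27565500 (≈-0.1829)
Rounded to 4 decimal places: x = 3.7907

Answer: 3.7907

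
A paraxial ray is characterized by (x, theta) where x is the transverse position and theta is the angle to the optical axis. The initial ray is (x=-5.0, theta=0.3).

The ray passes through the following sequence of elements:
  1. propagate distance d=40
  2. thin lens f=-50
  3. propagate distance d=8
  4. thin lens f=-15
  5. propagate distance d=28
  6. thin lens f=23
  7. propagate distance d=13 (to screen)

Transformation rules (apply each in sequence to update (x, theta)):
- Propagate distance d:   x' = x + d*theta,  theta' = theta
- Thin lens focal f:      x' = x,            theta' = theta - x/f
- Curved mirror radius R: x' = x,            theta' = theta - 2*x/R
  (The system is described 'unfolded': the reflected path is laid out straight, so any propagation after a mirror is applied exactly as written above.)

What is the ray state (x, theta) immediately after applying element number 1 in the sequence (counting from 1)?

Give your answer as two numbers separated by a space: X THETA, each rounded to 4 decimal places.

Answer: 7.0000 0.3000

Derivation:
Initial: x=-5.0000 theta=0.3000
After 1 (propagate distance d=40): x=7.0000 theta=0.3000
Rounded to 4 decimal places: x = 7.0000, theta = 0.3000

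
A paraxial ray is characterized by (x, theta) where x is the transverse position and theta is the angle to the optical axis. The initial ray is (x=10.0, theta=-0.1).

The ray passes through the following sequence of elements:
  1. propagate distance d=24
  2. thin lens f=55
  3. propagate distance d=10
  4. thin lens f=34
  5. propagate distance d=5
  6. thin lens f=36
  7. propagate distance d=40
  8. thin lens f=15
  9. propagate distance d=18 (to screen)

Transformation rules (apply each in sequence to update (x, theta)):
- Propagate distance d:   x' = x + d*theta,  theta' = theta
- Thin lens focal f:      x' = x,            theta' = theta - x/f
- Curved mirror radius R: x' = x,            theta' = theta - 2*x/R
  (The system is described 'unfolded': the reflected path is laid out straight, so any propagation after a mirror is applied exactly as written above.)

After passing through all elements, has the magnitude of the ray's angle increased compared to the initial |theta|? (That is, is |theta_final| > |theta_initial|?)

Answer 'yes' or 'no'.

Initial: x=10.0000 theta=-0.1000
After 1 (propagate distance d=24): x=7.6000 theta=-0.1000
After 2 (thin lens f=55): x=7.6000 theta=-131/550 (≈-0.2382)
After 3 (propagate distance d=10): x=287/55 (≈5.2182) theta=-131/550 (≈-0.2382)
After 4 (thin lens f=34): x=287/55 (≈5.2182) theta=-1831/4675 (≈-0.3917)
After 5 (propagate distance d=5): x=3048/935 (≈3.2599) theta=-1831/4675 (≈-0.3917)
After 6 (thin lens f=36): x=3048/935 (≈3.2599) theta=-6763/14025 (≈-0.4822)
After 7 (propagate distance d=40): x=-8992/561 (≈-16.0285) theta=-6763/14025 (≈-0.4822)
After 8 (thin lens f=15): x=-8992/561 (≈-16.0285) theta=24671/42075 (≈0.5864)
After 9 (propagate distance d=18 (to screen)): x=-76774/14025 (≈-5.4741) theta=24671/42075 (≈0.5864)
|theta_initial|=0.1000 |theta_final|=24671/42075 (≈0.5864) -> increased

Answer: yes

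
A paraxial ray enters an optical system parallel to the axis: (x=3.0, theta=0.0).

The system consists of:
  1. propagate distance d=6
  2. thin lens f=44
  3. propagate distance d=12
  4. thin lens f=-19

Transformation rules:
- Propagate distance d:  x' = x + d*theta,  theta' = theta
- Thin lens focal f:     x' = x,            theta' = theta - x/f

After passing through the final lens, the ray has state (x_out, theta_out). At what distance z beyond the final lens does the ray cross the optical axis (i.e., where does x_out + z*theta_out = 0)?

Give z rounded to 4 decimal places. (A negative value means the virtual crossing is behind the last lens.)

Answer: -46.7692

Derivation:
Initial: x=3.0000 theta=0.0000
After 1 (propagate distance d=6): x=3.0000 theta=0.0000
After 2 (thin lens f=44): x=3.0000 theta=-3/44 (≈-0.0682)
After 3 (propagate distance d=12): x=24/11 (≈2.1818) theta=-3/44 (≈-0.0682)
After 4 (thin lens f=-19): x=24/11 (≈2.1818) theta=39/836 (≈0.0467)
z_focus = -x_out/theta_out = -(24/11)/(39/836) = -608/13 ≈ -46.7692
Rounded to 4 decimal places: z = -46.7692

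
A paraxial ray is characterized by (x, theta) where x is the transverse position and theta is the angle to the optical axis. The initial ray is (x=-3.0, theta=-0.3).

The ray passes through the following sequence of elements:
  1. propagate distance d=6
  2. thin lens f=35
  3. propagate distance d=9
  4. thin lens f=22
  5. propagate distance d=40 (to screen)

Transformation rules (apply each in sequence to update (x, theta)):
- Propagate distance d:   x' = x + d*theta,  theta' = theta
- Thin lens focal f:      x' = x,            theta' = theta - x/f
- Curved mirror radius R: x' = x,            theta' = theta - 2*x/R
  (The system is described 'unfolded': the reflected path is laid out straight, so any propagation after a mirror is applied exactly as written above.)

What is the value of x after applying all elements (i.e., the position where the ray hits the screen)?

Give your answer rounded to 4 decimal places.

Initial: x=-3.0000 theta=-0.3000
After 1 (propagate distance d=6): x=-4.8000 theta=-0.3000
After 2 (thin lens f=35): x=-4.8000 theta=-57/350 (≈-0.1629)
After 3 (propagate distance d=9): x=-2193/350 (≈-6.2657) theta=-57/350 (≈-0.1629)
After 4 (thin lens f=22): x=-2193/350 (≈-6.2657) theta=939/7700 (≈0.1219)
After 5 (propagate distance d=40 (to screen)): x=-5343/3850 (≈-1.3878) theta=939/7700 (≈0.1219)
Rounded to 4 decimal places: x = -1.3878

Answer: -1.3878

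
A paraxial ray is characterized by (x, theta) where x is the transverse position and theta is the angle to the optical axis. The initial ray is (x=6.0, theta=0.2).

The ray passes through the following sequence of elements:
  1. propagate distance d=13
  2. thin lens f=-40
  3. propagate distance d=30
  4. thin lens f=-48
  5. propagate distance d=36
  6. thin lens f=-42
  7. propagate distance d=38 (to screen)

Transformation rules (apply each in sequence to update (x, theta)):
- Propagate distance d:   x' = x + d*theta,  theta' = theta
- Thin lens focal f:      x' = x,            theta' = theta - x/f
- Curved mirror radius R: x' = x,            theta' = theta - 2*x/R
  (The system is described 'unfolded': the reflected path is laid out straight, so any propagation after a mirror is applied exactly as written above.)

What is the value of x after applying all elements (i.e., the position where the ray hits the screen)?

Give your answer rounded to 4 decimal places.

Initial: x=6.0000 theta=0.2000
After 1 (propagate distance d=13): x=8.6000 theta=0.2000
After 2 (thin lens f=-40): x=8.6000 theta=0.4150
After 3 (propagate distance d=30): x=21.0500 theta=0.4150
After 4 (thin lens f=-48): x=21.0500 theta=4097/4800 (≈0.8535)
After 5 (propagate distance d=36): x=51.7775 theta=4097/4800 (≈0.8535)
After 6 (thin lens f=-42): x=51.7775 theta=23367/11200 (≈2.0863)
After 7 (propagate distance d=38 (to screen)): x=733927/5600 (≈131.0584) theta=23367/11200 (≈2.0863)
Rounded to 4 decimal places: x = 131.0584

Answer: 131.0584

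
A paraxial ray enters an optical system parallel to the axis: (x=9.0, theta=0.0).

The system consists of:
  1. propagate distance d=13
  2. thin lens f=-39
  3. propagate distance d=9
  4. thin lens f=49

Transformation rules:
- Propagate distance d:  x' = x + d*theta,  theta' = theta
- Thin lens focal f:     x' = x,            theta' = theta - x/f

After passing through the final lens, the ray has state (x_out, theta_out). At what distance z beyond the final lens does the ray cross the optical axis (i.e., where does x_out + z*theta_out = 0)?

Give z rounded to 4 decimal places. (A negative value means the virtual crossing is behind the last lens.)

Initial: x=9.0000 theta=0.0000
After 1 (propagate distance d=13): x=9.0000 theta=0.0000
After 2 (thin lens f=-39): x=9.0000 theta=3/13 (≈0.2308)
After 3 (propagate distance d=9): x=144/13 (≈11.0769) theta=3/13 (≈0.2308)
After 4 (thin lens f=49): x=144/13 (≈11.0769) theta=3/637 (≈0.0047)
z_focus = -x_out/theta_out = -(144/13)/(3/637) = -2352.0000
Rounded to 4 decimal places: z = -2352.0000

Answer: -2352.0000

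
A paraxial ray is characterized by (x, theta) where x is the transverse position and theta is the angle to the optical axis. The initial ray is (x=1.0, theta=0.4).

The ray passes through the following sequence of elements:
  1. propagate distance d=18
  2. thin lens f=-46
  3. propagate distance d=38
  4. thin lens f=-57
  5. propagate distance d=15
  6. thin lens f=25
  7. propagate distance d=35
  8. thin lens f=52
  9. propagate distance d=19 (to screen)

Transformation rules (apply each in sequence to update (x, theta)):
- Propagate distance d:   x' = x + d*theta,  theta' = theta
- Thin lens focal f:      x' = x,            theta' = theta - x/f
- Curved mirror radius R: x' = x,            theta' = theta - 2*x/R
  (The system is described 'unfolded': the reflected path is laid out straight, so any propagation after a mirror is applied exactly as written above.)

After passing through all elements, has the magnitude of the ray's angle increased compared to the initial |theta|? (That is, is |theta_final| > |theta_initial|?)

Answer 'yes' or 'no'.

Answer: yes

Derivation:
Initial: x=1.0000 theta=0.4000
After 1 (propagate distance d=18): x=8.2000 theta=0.4000
After 2 (thin lens f=-46): x=8.2000 theta=133/230 (≈0.5783)
After 3 (propagate distance d=38): x=694/23 (≈30.1739) theta=133/230 (≈0.5783)
After 4 (thin lens f=-57): x=694/23 (≈30.1739) theta=14521/13110 (≈1.1076)
After 5 (propagate distance d=15): x=40893/874 (≈46.7883) theta=14521/13110 (≈1.1076)
After 6 (thin lens f=25): x=40893/874 (≈46.7883) theta=-25037/32775 (≈-0.7639)
After 7 (propagate distance d=35): x=262877/13110 (≈20.0516) theta=-25037/32775 (≈-0.7639)
After 8 (thin lens f=52): x=262877/13110 (≈20.0516) theta=-3918233/3408600 (≈-1.1495)
After 9 (propagate distance d=19 (to screen)): x=-6098407/3408600 (≈-1.7891) theta=-3918233/3408600 (≈-1.1495)
|theta_initial|=0.4000 |theta_final|=3918233/3408600 (≈1.1495) -> increased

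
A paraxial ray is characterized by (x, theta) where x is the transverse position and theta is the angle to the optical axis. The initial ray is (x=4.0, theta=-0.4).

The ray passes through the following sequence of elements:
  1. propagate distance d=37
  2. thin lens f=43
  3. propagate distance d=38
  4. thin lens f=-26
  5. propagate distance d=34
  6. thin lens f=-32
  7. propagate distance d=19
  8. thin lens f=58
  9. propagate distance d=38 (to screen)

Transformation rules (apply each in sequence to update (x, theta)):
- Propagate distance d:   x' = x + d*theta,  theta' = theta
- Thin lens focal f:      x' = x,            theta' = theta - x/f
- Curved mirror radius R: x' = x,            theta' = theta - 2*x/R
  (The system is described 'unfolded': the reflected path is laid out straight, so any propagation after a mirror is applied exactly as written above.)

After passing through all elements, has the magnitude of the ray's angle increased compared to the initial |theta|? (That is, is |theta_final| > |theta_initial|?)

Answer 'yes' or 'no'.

Answer: yes

Derivation:
Initial: x=4.0000 theta=-0.4000
After 1 (propagate distance d=37): x=-10.8000 theta=-0.4000
After 2 (thin lens f=43): x=-10.8000 theta=-32/215 (≈-0.1488)
After 3 (propagate distance d=38): x=-3538/215 (≈-16.4558) theta=-32/215 (≈-0.1488)
After 4 (thin lens f=-26): x=-3538/215 (≈-16.4558) theta=-437/559 (≈-0.7818)
After 5 (propagate distance d=34): x=-120284/2795 (≈-43.0354) theta=-437/559 (≈-0.7818)
After 6 (thin lens f=-32): x=-120284/2795 (≈-43.0354) theta=-47551/22360 (≈-2.1266)
After 7 (propagate distance d=19): x=-1865741/22360 (≈-83.4410) theta=-47551/22360 (≈-2.1266)
After 8 (thin lens f=58): x=-1865741/22360 (≈-83.4410) theta=-892217/1296880 (≈-0.6880)
After 9 (propagate distance d=38 (to screen)): x=-17764653/162110 (≈-109.5839) theta=-892217/1296880 (≈-0.6880)
|theta_initial|=0.4000 |theta_final|=892217/1296880 (≈0.6880) -> increased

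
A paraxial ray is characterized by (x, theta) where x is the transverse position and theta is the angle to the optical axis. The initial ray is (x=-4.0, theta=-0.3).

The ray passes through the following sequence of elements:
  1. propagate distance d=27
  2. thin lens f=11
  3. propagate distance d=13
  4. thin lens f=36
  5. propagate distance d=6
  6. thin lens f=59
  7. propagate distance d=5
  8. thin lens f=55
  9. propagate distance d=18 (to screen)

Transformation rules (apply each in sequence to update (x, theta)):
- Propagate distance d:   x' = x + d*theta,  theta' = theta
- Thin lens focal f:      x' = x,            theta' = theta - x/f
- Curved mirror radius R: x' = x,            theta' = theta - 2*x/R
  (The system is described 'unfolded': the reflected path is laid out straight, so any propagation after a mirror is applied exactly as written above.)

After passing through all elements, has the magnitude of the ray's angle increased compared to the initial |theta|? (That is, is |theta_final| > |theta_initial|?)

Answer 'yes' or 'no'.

Initial: x=-4.0000 theta=-0.3000
After 1 (propagate distance d=27): x=-12.1000 theta=-0.3000
After 2 (thin lens f=11): x=-12.1000 theta=0.8000
After 3 (propagate distance d=13): x=-1.7000 theta=0.8000
After 4 (thin lens f=36): x=-1.7000 theta=61/72 (≈0.8472)
After 5 (propagate distance d=6): x=203/60 (≈3.3833) theta=61/72 (≈0.8472)
After 6 (thin lens f=59): x=203/60 (≈3.3833) theta=16777/21240 (≈0.7899)
After 7 (propagate distance d=5): x=155747/21240 (≈7.3327) theta=16777/21240 (≈0.7899)
After 8 (thin lens f=55): x=155747/21240 (≈7.3327) theta=191747/292050 (≈0.6566)
After 9 (propagate distance d=18 (to screen)): x=22371869/1168200 (≈19.1507) theta=191747/292050 (≈0.6566)
|theta_initial|=0.3000 |theta_final|=191747/292050 (≈0.6566) -> increased

Answer: yes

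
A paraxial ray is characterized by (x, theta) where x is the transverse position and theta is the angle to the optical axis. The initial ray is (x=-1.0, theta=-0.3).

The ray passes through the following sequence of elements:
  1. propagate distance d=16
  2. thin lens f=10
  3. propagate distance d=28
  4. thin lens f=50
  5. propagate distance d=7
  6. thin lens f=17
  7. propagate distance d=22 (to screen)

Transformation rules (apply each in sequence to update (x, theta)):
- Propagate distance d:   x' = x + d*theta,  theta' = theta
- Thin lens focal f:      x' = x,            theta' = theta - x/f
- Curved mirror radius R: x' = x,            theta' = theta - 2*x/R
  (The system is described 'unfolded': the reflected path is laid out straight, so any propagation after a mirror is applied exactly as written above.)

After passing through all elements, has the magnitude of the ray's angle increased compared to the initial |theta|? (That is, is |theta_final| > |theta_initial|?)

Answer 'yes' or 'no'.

Initial: x=-1.0000 theta=-0.3000
After 1 (propagate distance d=16): x=-5.8000 theta=-0.3000
After 2 (thin lens f=10): x=-5.8000 theta=0.2800
After 3 (propagate distance d=28): x=2.0400 theta=0.2800
After 4 (thin lens f=50): x=2.0400 theta=0.2392
After 5 (propagate distance d=7): x=3.7144 theta=0.2392
After 6 (thin lens f=17): x=3.7144 theta=44/2125 (≈0.0207)
After 7 (propagate distance d=22 (to screen)): x=88611/21250 (≈4.1699) theta=44/2125 (≈0.0207)
|theta_initial|=0.3000 |theta_final|=44/2125 (≈0.0207) -> not increased

Answer: no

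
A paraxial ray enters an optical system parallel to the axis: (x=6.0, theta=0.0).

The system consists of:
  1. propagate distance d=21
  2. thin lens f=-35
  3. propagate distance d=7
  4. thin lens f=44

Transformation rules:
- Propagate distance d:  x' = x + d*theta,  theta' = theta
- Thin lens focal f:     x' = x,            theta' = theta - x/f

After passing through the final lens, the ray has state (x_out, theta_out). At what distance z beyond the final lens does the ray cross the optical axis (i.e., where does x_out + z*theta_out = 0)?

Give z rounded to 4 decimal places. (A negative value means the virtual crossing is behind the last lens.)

Answer: -924.0000

Derivation:
Initial: x=6.0000 theta=0.0000
After 1 (propagate distance d=21): x=6.0000 theta=0.0000
After 2 (thin lens f=-35): x=6.0000 theta=6/35 (≈0.1714)
After 3 (propagate distance d=7): x=7.2000 theta=6/35 (≈0.1714)
After 4 (thin lens f=44): x=7.2000 theta=3/385 (≈0.0078)
z_focus = -x_out/theta_out = -(7.2000)/(3/385) = -924.0000
Rounded to 4 decimal places: z = -924.0000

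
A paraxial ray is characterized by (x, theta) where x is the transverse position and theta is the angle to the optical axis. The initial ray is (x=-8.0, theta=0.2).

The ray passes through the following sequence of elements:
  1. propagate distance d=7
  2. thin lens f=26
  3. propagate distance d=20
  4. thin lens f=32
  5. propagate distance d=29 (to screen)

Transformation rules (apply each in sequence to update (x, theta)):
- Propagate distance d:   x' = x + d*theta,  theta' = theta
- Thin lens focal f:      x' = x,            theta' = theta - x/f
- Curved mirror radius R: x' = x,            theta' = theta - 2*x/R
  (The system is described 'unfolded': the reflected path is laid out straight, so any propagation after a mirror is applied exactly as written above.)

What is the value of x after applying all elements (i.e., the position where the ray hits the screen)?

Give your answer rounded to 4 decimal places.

Answer: 13.3938

Derivation:
Initial: x=-8.0000 theta=0.2000
After 1 (propagate distance d=7): x=-6.6000 theta=0.2000
After 2 (thin lens f=26): x=-6.6000 theta=59/130 (≈0.4538)
After 3 (propagate distance d=20): x=161/65 (≈2.4769) theta=59/130 (≈0.4538)
After 4 (thin lens f=32): x=161/65 (≈2.4769) theta=783/2080 (≈0.3764)
After 5 (propagate distance d=29 (to screen)): x=2143/160 (≈13.3938) theta=783/2080 (≈0.3764)
Rounded to 4 decimal places: x = 13.3938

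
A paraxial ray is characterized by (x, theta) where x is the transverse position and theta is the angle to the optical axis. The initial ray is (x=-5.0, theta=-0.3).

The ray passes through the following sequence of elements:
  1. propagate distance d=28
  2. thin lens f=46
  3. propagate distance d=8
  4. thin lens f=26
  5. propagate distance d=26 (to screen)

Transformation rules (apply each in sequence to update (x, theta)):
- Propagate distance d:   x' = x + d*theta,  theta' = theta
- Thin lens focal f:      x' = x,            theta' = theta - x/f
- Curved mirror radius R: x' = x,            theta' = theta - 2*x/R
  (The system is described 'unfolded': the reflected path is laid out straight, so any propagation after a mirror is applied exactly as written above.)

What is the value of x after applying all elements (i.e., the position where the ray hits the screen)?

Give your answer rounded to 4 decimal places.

Answer: -0.2261

Derivation:
Initial: x=-5.0000 theta=-0.3000
After 1 (propagate distance d=28): x=-13.4000 theta=-0.3000
After 2 (thin lens f=46): x=-13.4000 theta=-1/115 (≈-0.0087)
After 3 (propagate distance d=8): x=-1549/115 (≈-13.4696) theta=-1/115 (≈-0.0087)
After 4 (thin lens f=26): x=-1549/115 (≈-13.4696) theta=1523/2990 (≈0.5094)
After 5 (propagate distance d=26 (to screen)): x=-26/115 (≈-0.2261) theta=1523/2990 (≈0.5094)
Rounded to 4 decimal places: x = -0.2261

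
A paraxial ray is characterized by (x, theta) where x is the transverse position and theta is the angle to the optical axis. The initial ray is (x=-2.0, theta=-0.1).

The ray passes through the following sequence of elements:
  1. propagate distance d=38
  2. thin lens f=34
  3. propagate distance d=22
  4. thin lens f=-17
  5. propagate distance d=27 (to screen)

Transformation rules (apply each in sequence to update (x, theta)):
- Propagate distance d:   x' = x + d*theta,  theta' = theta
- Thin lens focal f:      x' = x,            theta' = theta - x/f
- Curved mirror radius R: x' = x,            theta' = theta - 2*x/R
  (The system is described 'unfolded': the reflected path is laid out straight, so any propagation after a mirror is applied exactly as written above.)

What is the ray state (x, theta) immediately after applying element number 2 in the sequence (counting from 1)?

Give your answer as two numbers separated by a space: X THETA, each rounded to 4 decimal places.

Answer: -5.8000 0.0706

Derivation:
Initial: x=-2.0000 theta=-0.1000
After 1 (propagate distance d=38): x=-5.8000 theta=-0.1000
After 2 (thin lens f=34): x=-5.8000 theta=6/85 (≈0.0706)
Rounded to 4 decimal places: x = -5.8000, theta = 0.0706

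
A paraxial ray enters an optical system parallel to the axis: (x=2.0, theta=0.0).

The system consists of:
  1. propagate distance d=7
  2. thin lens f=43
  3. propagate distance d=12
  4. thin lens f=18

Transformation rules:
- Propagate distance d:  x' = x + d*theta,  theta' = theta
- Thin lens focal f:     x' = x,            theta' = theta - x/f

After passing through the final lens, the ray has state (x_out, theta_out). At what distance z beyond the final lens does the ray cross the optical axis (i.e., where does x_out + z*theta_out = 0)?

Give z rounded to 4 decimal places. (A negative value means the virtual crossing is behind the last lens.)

Initial: x=2.0000 theta=0.0000
After 1 (propagate distance d=7): x=2.0000 theta=0.0000
After 2 (thin lens f=43): x=2.0000 theta=-2/43 (≈-0.0465)
After 3 (propagate distance d=12): x=62/43 (≈1.4419) theta=-2/43 (≈-0.0465)
After 4 (thin lens f=18): x=62/43 (≈1.4419) theta=-49/387 (≈-0.1266)
z_focus = -x_out/theta_out = -(62/43)/(-49/387) = 558/49 ≈ 11.3878
Rounded to 4 decimal places: z = 11.3878

Answer: 11.3878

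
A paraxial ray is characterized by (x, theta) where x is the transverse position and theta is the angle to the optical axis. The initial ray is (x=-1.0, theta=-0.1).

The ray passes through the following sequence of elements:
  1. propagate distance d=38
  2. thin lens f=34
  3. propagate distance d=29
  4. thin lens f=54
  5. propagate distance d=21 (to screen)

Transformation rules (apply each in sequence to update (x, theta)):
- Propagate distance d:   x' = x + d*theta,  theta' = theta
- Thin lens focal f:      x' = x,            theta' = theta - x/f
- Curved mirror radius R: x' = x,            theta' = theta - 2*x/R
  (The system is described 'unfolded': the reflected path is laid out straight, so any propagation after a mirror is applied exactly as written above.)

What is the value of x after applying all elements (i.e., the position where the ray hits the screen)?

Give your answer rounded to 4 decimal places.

Answer: -1.3389

Derivation:
Initial: x=-1.0000 theta=-0.1000
After 1 (propagate distance d=38): x=-4.8000 theta=-0.1000
After 2 (thin lens f=34): x=-4.8000 theta=7/170 (≈0.0412)
After 3 (propagate distance d=29): x=-613/170 (≈-3.6059) theta=7/170 (≈0.0412)
After 4 (thin lens f=54): x=-613/170 (≈-3.6059) theta=991/9180 (≈0.1080)
After 5 (propagate distance d=21 (to screen)): x=-241/180 (≈-1.3389) theta=991/9180 (≈0.1080)
Rounded to 4 decimal places: x = -1.3389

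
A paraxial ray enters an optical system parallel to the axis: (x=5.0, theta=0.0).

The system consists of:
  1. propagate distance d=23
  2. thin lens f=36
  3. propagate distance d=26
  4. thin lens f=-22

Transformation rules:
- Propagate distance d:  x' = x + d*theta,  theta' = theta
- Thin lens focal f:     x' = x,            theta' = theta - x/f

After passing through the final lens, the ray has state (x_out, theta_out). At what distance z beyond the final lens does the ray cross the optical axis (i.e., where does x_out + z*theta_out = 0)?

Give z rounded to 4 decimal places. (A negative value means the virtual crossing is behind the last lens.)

Initial: x=5.0000 theta=0.0000
After 1 (propagate distance d=23): x=5.0000 theta=0.0000
After 2 (thin lens f=36): x=5.0000 theta=-5/36 (≈-0.1389)
After 3 (propagate distance d=26): x=25/18 (≈1.3889) theta=-5/36 (≈-0.1389)
After 4 (thin lens f=-22): x=25/18 (≈1.3889) theta=-5/66 (≈-0.0758)
z_focus = -x_out/theta_out = -(25/18)/(-5/66) = 55/3 ≈ 18.3333
Rounded to 4 decimal places: z = 18.3333

Answer: 18.3333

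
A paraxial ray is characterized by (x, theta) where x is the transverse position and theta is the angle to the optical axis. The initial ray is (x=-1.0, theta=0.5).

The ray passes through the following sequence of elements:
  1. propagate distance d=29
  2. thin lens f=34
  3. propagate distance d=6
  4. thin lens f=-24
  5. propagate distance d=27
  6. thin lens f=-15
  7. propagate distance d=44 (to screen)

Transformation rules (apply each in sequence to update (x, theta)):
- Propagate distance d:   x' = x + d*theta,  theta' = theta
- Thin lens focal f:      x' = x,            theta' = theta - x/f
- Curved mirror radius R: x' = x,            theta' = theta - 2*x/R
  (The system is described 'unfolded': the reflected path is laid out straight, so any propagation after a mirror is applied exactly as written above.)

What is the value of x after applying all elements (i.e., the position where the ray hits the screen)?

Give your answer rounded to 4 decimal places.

Answer: 159.3441

Derivation:
Initial: x=-1.0000 theta=0.5000
After 1 (propagate distance d=29): x=13.5000 theta=0.5000
After 2 (thin lens f=34): x=13.5000 theta=7/68 (≈0.1029)
After 3 (propagate distance d=6): x=240/17 (≈14.1176) theta=7/68 (≈0.1029)
After 4 (thin lens f=-24): x=240/17 (≈14.1176) theta=47/68 (≈0.6912)
After 5 (propagate distance d=27): x=2229/68 (≈32.7794) theta=47/68 (≈0.6912)
After 6 (thin lens f=-15): x=2229/68 (≈32.7794) theta=489/170 (≈2.8765)
After 7 (propagate distance d=44 (to screen)): x=54177/340 (≈159.3441) theta=489/170 (≈2.8765)
Rounded to 4 decimal places: x = 159.3441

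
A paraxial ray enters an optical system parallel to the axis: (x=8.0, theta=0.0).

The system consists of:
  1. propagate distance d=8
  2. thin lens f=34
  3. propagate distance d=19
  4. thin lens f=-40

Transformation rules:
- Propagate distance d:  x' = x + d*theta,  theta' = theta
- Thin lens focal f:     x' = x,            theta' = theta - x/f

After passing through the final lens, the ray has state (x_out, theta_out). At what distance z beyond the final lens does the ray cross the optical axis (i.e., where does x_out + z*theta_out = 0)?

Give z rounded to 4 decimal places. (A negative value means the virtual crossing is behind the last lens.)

Answer: 24.0000

Derivation:
Initial: x=8.0000 theta=0.0000
After 1 (propagate distance d=8): x=8.0000 theta=0.0000
After 2 (thin lens f=34): x=8.0000 theta=-4/17 (≈-0.2353)
After 3 (propagate distance d=19): x=60/17 (≈3.5294) theta=-4/17 (≈-0.2353)
After 4 (thin lens f=-40): x=60/17 (≈3.5294) theta=-5/34 (≈-0.1471)
z_focus = -x_out/theta_out = -(60/17)/(-5/34) = 24.0000
Rounded to 4 decimal places: z = 24.0000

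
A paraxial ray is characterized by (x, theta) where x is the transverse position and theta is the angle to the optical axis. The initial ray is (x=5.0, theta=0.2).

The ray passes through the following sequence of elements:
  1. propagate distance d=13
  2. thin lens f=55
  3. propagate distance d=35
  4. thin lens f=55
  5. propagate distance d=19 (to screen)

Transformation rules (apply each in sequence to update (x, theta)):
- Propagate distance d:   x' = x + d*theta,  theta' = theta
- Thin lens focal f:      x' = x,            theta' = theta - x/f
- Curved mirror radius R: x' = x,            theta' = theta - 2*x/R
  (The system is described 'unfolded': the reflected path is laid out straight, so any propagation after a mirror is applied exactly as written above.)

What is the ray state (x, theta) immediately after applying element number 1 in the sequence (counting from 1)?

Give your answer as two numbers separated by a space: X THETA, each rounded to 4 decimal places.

Answer: 7.6000 0.2000

Derivation:
Initial: x=5.0000 theta=0.2000
After 1 (propagate distance d=13): x=7.6000 theta=0.2000
Rounded to 4 decimal places: x = 7.6000, theta = 0.2000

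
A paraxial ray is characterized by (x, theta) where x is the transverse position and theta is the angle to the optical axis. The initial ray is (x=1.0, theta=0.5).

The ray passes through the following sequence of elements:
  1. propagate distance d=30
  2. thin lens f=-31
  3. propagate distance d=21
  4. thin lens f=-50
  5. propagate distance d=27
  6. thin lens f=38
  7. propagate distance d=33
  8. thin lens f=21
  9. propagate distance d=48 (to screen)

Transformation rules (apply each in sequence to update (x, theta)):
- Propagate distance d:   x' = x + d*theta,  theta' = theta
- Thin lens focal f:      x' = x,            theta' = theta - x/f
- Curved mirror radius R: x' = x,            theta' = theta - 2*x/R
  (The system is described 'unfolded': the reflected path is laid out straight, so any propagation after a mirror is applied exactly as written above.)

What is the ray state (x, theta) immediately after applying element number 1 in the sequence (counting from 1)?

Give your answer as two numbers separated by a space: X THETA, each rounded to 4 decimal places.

Answer: 16.0000 0.5000

Derivation:
Initial: x=1.0000 theta=0.5000
After 1 (propagate distance d=30): x=16.0000 theta=0.5000
Rounded to 4 decimal places: x = 16.0000, theta = 0.5000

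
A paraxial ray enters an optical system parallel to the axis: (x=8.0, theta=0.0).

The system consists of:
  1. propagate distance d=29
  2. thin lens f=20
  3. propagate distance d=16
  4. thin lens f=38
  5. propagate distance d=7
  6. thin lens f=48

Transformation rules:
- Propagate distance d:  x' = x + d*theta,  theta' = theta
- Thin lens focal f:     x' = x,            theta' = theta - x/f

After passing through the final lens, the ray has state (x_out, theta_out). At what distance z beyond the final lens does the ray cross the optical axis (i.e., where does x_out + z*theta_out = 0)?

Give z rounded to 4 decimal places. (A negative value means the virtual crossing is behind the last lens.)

Answer: -3.6371

Derivation:
Initial: x=8.0000 theta=0.0000
After 1 (propagate distance d=29): x=8.0000 theta=0.0000
After 2 (thin lens f=20): x=8.0000 theta=-0.4000
After 3 (propagate distance d=16): x=1.6000 theta=-0.4000
After 4 (thin lens f=38): x=1.6000 theta=-42/95 (≈-0.4421)
After 5 (propagate distance d=7): x=-142/95 (≈-1.4947) theta=-42/95 (≈-0.4421)
After 6 (thin lens f=48): x=-142/95 (≈-1.4947) theta=-937/2280 (≈-0.4110)
z_focus = -x_out/theta_out = -(-142/95)/(-937/2280) = -3408/937 ≈ -3.6371
Rounded to 4 decimal places: z = -3.6371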